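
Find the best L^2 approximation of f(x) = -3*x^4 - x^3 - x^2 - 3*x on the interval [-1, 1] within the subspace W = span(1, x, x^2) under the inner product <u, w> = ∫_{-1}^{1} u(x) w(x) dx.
g(x) = -25*x^2/7 - 18*x/5 + 9/35

The best approximation g ∈ W is the orthogonal projection of f onto W. Writing g = a_0 + a_1 x + a_2 x^2, the coefficients solve the normal equations G · a = b where
  G_{ij} = <φ_i, φ_j> and b_i = <f, φ_i>, with φ_0 = 1, φ_1 = x, φ_2 = x^2.
G =
  [2, 0, 2/3]
  [0, 2/3, 0]
  [2/3, 0, 2/5],
b = (-28/15, -12/5, -44/35).
Solving gives a_0 = 9/35, a_1 = -18/5, a_2 = -25/7, so
  g(x) = -25*x^2/7 - 18*x/5 + 9/35.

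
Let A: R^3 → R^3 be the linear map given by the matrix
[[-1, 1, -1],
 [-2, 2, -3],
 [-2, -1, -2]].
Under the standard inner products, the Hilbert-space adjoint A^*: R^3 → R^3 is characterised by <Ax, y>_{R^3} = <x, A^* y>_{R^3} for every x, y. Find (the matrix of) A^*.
A^* = A^T =
[[-1, -2, -2],
 [1, 2, -1],
 [-1, -3, -2]]

For real matrices with standard dot products, the defining identity <Ax, y> = <x, A^* y> gives (Ax)^T y = x^T (A^*) y, i.e. x^T A^T y = x^T (A^*) y. Since this holds for all x, y, we must have A^* = A^T. Therefore
A^* =
[[-1, -2, -2],
 [1, 2, -1],
 [-1, -3, -2]].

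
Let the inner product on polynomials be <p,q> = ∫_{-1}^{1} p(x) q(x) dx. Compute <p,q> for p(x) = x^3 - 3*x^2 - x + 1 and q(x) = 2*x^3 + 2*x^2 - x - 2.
<p,q> = -36/35

Expand the product: p(x)·q(x) = 2*x^6 - 4*x^5 - 9*x^4 + x^3 + 9*x^2 + x - 2.
∫_{-1}^{1} of each monomial x^k gives [2/(k+1) if k even, 0 if k odd]. Integrating term-by-term (or equivalently evaluating the antiderivative F(x) = 2*x^7/7 - 2*x^6/3 - 9*x^5/5 + x^4/4 + 3*x^3 + x^2/2 - 2*x at the endpoints):
  F(1) − F(−1) = -181/420 − (251/420) = -36/35.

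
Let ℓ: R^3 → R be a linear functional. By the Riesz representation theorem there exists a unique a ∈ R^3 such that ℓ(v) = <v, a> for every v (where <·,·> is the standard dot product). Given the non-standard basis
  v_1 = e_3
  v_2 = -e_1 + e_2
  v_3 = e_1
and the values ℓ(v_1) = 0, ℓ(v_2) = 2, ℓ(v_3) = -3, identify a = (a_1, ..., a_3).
a = (-3, -1, 0)

Write a = (a_1, ..., a_3) in the standard basis. For each basis vector v_i, ℓ(v_i) = <v_i, a> is a linear equation in the a_j's. Collect the n equations into a matrix system V a = ℓ, where row i of V is v_i (expressed in the standard basis). Since V is invertible (lower-triangular with 1s on the diagonal, up to permutation), solve by back-substitution:
  V =
[[0, 0, 1],
 [-1, 1, 0],
 [1, 0, 0]]
  V a = (0, 2, -3)
Solving gives a = (-3, -1, 0).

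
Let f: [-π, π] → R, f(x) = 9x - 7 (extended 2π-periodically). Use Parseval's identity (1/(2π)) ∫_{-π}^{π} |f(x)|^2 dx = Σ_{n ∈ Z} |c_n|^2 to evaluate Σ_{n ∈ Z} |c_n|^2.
Σ |c_n|^2 = 27π^2 + 49

Expand and integrate term by term over [-π, π]:
  ∫ (9x)^2 dx = 81·(2π^3/3); ∫ 2·9·(-7)·x dx = 0 (odd integrand); ∫ (-7)^2 dx = 49·2π.
So (1/(2π)) ∫_{-π}^{π} (9x - 7)^2 dx = 81π^2/3 + 49 = 27π^2 + 49.
Parseval ⇒ Σ |c_n|^2 = 27π^2 + 49.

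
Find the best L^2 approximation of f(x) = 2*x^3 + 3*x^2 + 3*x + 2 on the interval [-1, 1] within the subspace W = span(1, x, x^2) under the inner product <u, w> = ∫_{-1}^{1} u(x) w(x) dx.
g(x) = 3*x^2 + 21*x/5 + 2

The best approximation g ∈ W is the orthogonal projection of f onto W. Writing g = a_0 + a_1 x + a_2 x^2, the coefficients solve the normal equations G · a = b where
  G_{ij} = <φ_i, φ_j> and b_i = <f, φ_i>, with φ_0 = 1, φ_1 = x, φ_2 = x^2.
G =
  [2, 0, 2/3]
  [0, 2/3, 0]
  [2/3, 0, 2/5],
b = (6, 14/5, 38/15).
Solving gives a_0 = 2, a_1 = 21/5, a_2 = 3, so
  g(x) = 3*x^2 + 21*x/5 + 2.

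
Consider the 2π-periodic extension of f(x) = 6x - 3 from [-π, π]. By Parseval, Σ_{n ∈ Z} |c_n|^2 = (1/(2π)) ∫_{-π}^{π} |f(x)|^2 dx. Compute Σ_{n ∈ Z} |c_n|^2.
Σ |c_n|^2 = 12π^2 + 9

Expand and integrate term by term over [-π, π]:
  ∫ (6x)^2 dx = 36·(2π^3/3); ∫ 2·6·(-3)·x dx = 0 (odd integrand); ∫ (-3)^2 dx = 9·2π.
So (1/(2π)) ∫_{-π}^{π} (6x - 3)^2 dx = 36π^2/3 + 9 = 12π^2 + 9.
Parseval ⇒ Σ |c_n|^2 = 12π^2 + 9.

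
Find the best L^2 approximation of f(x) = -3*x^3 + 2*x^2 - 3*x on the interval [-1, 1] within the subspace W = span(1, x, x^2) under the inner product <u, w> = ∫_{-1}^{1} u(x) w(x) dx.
g(x) = 2*x^2 - 24*x/5

The best approximation g ∈ W is the orthogonal projection of f onto W. Writing g = a_0 + a_1 x + a_2 x^2, the coefficients solve the normal equations G · a = b where
  G_{ij} = <φ_i, φ_j> and b_i = <f, φ_i>, with φ_0 = 1, φ_1 = x, φ_2 = x^2.
G =
  [2, 0, 2/3]
  [0, 2/3, 0]
  [2/3, 0, 2/5],
b = (4/3, -16/5, 4/5).
Solving gives a_0 = 0, a_1 = -24/5, a_2 = 2, so
  g(x) = 2*x^2 - 24*x/5.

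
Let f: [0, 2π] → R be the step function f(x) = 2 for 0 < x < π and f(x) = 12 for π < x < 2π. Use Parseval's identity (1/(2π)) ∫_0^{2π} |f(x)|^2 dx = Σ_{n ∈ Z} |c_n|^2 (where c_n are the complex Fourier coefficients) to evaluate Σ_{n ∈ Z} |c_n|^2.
Σ |c_n|^2 = 74

Parseval equates the L^2 energy of f (normalised by 1/(2π)) with the ℓ^2 sum of its Fourier coefficients: (1/(2π)) ∫_0^{2π} |f|^2 = Σ |c_n|^2.
Compute the left side: (1/(2π)) [∫_0^π 2^2 dx + ∫_π^{2π} 12^2 dx] = (1/(2π)) · (4π + 144π) = (4 + 144)/2 = 74.
So Σ_{n ∈ Z} |c_n|^2 = 74.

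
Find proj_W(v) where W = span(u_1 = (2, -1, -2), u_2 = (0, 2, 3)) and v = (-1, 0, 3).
proj_W(v) = (-64/53, 66/53, 115/53)

Set up U = [u_1 | ... | u_2] ∈ R^(3×2). The projector onto W = col(U) is P = U (U^T U)^(-1) U^T.
Compute U^T U =
  [9, -8]
  [-8, 13],
and U^T v = (-8, 9).
Solve U^T U · c = U^T v for the coefficients: c = (-32/53, 17/53). The projection is proj_W(v) = U c.
Check: (v - proj_W(v)) · u_1 = 0  (should be 0).
Check: (v - proj_W(v)) · u_2 = 0  (should be 0).
Result: proj_W(v) = (-64/53, 66/53, 115/53).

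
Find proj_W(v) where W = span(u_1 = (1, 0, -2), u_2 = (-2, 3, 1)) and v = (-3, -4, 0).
proj_W(v) = (1/3, -7/3, 5/3)

Set up U = [u_1 | ... | u_2] ∈ R^(3×2). The projector onto W = col(U) is P = U (U^T U)^(-1) U^T.
Compute U^T U =
  [5, -4]
  [-4, 14],
and U^T v = (-3, -6).
Solve U^T U · c = U^T v for the coefficients: c = (-11/9, -7/9). The projection is proj_W(v) = U c.
Check: (v - proj_W(v)) · u_1 = 0  (should be 0).
Check: (v - proj_W(v)) · u_2 = 0  (should be 0).
Result: proj_W(v) = (1/3, -7/3, 5/3).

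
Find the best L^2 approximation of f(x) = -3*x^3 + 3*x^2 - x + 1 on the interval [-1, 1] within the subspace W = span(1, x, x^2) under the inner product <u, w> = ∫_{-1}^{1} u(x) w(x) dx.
g(x) = 3*x^2 - 14*x/5 + 1

The best approximation g ∈ W is the orthogonal projection of f onto W. Writing g = a_0 + a_1 x + a_2 x^2, the coefficients solve the normal equations G · a = b where
  G_{ij} = <φ_i, φ_j> and b_i = <f, φ_i>, with φ_0 = 1, φ_1 = x, φ_2 = x^2.
G =
  [2, 0, 2/3]
  [0, 2/3, 0]
  [2/3, 0, 2/5],
b = (4, -28/15, 28/15).
Solving gives a_0 = 1, a_1 = -14/5, a_2 = 3, so
  g(x) = 3*x^2 - 14*x/5 + 1.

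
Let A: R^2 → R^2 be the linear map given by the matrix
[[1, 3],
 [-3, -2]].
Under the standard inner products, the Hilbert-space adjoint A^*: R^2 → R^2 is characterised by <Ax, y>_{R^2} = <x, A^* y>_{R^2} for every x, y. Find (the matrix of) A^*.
A^* = A^T =
[[1, -3],
 [3, -2]]

For real matrices with standard dot products, the defining identity <Ax, y> = <x, A^* y> gives (Ax)^T y = x^T (A^*) y, i.e. x^T A^T y = x^T (A^*) y. Since this holds for all x, y, we must have A^* = A^T. Therefore
A^* =
[[1, -3],
 [3, -2]].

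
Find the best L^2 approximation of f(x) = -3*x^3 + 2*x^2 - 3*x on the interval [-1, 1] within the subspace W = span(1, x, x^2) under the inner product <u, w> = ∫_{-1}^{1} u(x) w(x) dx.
g(x) = 2*x^2 - 24*x/5

The best approximation g ∈ W is the orthogonal projection of f onto W. Writing g = a_0 + a_1 x + a_2 x^2, the coefficients solve the normal equations G · a = b where
  G_{ij} = <φ_i, φ_j> and b_i = <f, φ_i>, with φ_0 = 1, φ_1 = x, φ_2 = x^2.
G =
  [2, 0, 2/3]
  [0, 2/3, 0]
  [2/3, 0, 2/5],
b = (4/3, -16/5, 4/5).
Solving gives a_0 = 0, a_1 = -24/5, a_2 = 2, so
  g(x) = 2*x^2 - 24*x/5.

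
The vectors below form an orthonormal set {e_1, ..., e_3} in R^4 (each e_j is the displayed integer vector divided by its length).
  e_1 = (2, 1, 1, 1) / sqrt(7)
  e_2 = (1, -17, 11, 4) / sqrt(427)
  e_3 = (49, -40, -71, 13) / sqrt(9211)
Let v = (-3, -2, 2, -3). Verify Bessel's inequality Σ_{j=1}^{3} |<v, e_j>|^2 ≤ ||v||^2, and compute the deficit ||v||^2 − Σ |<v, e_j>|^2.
Σ |<v, e_j>|^2 = 3350/151; ||v||^2 = 26; deficit = 576/151

Write each e_j = u_j / sqrt(<u_j, u_j>) where u_j is the displayed integer vector. Then <v, e_j> = <v, u_j> / sqrt(<u_j, u_j>), so |<v, e_j>|^2 = <v, u_j>^2 / <u_j, u_j>.
Coefficients: <v, e_1> = -9/sqrt(7), <v, e_2> = 41/sqrt(427), <v, e_3> = -248/sqrt(9211).
Square and sum: Σ |<v, e_j>|^2 = 3350/151.
Compute ||v||^2 = v·v = 26.
Deficit = 26 − 3350/151 = 576/151 ≥ 0, confirming Bessel's inequality. (The deficit equals ||v − Σ <v,e_j> e_j||^2, the squared distance from v to span{e_j}.)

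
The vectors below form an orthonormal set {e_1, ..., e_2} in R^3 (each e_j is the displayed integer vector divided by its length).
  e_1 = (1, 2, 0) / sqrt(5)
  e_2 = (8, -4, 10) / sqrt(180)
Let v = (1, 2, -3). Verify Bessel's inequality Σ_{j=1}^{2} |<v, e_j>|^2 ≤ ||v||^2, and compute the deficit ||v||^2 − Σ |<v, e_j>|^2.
Σ |<v, e_j>|^2 = 10; ||v||^2 = 14; deficit = 4

Write each e_j = u_j / sqrt(<u_j, u_j>) where u_j is the displayed integer vector. Then <v, e_j> = <v, u_j> / sqrt(<u_j, u_j>), so |<v, e_j>|^2 = <v, u_j>^2 / <u_j, u_j>.
Coefficients: <v, e_1> = 5/sqrt(5), <v, e_2> = -30/sqrt(180).
Square and sum: Σ |<v, e_j>|^2 = 10.
Compute ||v||^2 = v·v = 14.
Deficit = 14 − 10 = 4 ≥ 0, confirming Bessel's inequality. (The deficit equals ||v − Σ <v,e_j> e_j||^2, the squared distance from v to span{e_j}.)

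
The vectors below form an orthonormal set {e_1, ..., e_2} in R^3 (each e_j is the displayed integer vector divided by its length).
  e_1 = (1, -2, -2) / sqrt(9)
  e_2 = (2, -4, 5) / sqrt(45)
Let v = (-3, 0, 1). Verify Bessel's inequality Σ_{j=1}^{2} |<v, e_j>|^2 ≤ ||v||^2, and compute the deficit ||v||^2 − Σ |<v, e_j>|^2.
Σ |<v, e_j>|^2 = 14/5; ||v||^2 = 10; deficit = 36/5

Write each e_j = u_j / sqrt(<u_j, u_j>) where u_j is the displayed integer vector. Then <v, e_j> = <v, u_j> / sqrt(<u_j, u_j>), so |<v, e_j>|^2 = <v, u_j>^2 / <u_j, u_j>.
Coefficients: <v, e_1> = -5/sqrt(9), <v, e_2> = -1/sqrt(45).
Square and sum: Σ |<v, e_j>|^2 = 14/5.
Compute ||v||^2 = v·v = 10.
Deficit = 10 − 14/5 = 36/5 ≥ 0, confirming Bessel's inequality. (The deficit equals ||v − Σ <v,e_j> e_j||^2, the squared distance from v to span{e_j}.)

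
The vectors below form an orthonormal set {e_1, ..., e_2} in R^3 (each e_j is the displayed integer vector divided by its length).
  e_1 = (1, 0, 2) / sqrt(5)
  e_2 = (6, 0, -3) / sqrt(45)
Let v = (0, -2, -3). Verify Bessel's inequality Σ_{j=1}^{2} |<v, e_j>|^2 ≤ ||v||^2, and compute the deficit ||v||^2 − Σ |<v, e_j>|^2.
Σ |<v, e_j>|^2 = 9; ||v||^2 = 13; deficit = 4

Write each e_j = u_j / sqrt(<u_j, u_j>) where u_j is the displayed integer vector. Then <v, e_j> = <v, u_j> / sqrt(<u_j, u_j>), so |<v, e_j>|^2 = <v, u_j>^2 / <u_j, u_j>.
Coefficients: <v, e_1> = -6/sqrt(5), <v, e_2> = 9/sqrt(45).
Square and sum: Σ |<v, e_j>|^2 = 9.
Compute ||v||^2 = v·v = 13.
Deficit = 13 − 9 = 4 ≥ 0, confirming Bessel's inequality. (The deficit equals ||v − Σ <v,e_j> e_j||^2, the squared distance from v to span{e_j}.)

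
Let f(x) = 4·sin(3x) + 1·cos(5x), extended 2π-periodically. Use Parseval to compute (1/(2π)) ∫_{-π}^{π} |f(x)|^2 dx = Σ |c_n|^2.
Σ |c_n|^2 = 17/2

Expand |f|^2 and use orthogonality of {sin(nx), cos(mx)} on [-π, π]:
  ∫_{-π}^{π} sin(nx)^2 dx = π, ∫ cos(mx)^2 dx = π, and cross terms integrate to 0.
So ∫_{-π}^{π} f(x)^2 dx = 4^2 · π + 1^2 · π = (16 + 1)π.
Divide by 2π: (16 + 1)/2 = 17/2.
By Parseval, this equals Σ |c_n|^2.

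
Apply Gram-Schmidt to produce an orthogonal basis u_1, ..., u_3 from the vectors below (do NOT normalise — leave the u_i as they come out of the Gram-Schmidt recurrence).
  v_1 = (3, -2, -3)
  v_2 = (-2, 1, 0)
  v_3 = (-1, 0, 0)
Orthogonal basis:
  u_1 = (3, -2, -3)
  u_2 = (-10/11, 3/11, -12/11)
  u_3 = (-9/46, -9/23, 3/46)

Apply the Gram-Schmidt recurrence
  u_1 = v_1
  u_i = v_i − Σ_{j<i} ((v_i · u_j) / (u_j · u_j)) · u_j.

Step by step this gives:
  u_1 = (3, -2, -3)
  u_2 = (-10/11, 3/11, -12/11)
  u_3 = (-9/46, -9/23, 3/46)

Orthogonality check:
  u_2 · u_1 = 0 (should be 0)
  u_3 · u_1 = 0 (should be 0)
  u_3 · u_2 = 0 (should be 0)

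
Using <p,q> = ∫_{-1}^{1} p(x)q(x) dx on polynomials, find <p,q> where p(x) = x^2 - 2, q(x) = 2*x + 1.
<p,q> = -10/3

Expand the product: p(x)·q(x) = 2*x^3 + x^2 - 4*x - 2.
∫_{-1}^{1} of each monomial x^k gives [2/(k+1) if k even, 0 if k odd]. Integrating term-by-term (or equivalently evaluating the antiderivative F(x) = x^4/2 + x^3/3 - 2*x^2 - 2*x at the endpoints):
  F(1) − F(−1) = -19/6 − (1/6) = -10/3.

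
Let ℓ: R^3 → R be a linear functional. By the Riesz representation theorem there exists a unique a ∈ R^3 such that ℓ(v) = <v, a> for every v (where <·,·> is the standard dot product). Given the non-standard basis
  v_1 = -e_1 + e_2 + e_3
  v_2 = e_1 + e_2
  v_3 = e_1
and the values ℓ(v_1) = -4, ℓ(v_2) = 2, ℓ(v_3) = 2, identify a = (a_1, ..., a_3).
a = (2, 0, -2)

Write a = (a_1, ..., a_3) in the standard basis. For each basis vector v_i, ℓ(v_i) = <v_i, a> is a linear equation in the a_j's. Collect the n equations into a matrix system V a = ℓ, where row i of V is v_i (expressed in the standard basis). Since V is invertible (lower-triangular with 1s on the diagonal, up to permutation), solve by back-substitution:
  V =
[[-1, 1, 1],
 [1, 1, 0],
 [1, 0, 0]]
  V a = (-4, 2, 2)
Solving gives a = (2, 0, -2).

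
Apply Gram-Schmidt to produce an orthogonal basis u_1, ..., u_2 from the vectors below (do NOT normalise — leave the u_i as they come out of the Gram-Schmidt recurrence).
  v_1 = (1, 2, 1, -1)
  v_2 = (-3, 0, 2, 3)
Orthogonal basis:
  u_1 = (1, 2, 1, -1)
  u_2 = (-17/7, 8/7, 18/7, 17/7)

Apply the Gram-Schmidt recurrence
  u_1 = v_1
  u_i = v_i − Σ_{j<i} ((v_i · u_j) / (u_j · u_j)) · u_j.

Step by step this gives:
  u_1 = (1, 2, 1, -1)
  u_2 = (-17/7, 8/7, 18/7, 17/7)

Orthogonality check:
  u_2 · u_1 = 0 (should be 0)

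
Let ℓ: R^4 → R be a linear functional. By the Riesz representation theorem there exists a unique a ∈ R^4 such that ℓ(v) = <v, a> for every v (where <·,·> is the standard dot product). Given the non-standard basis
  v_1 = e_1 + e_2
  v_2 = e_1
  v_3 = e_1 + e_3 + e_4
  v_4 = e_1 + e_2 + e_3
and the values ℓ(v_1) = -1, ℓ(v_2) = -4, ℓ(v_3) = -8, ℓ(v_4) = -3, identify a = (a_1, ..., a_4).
a = (-4, 3, -2, -2)

Write a = (a_1, ..., a_4) in the standard basis. For each basis vector v_i, ℓ(v_i) = <v_i, a> is a linear equation in the a_j's. Collect the n equations into a matrix system V a = ℓ, where row i of V is v_i (expressed in the standard basis). Since V is invertible (lower-triangular with 1s on the diagonal, up to permutation), solve by back-substitution:
  V =
[[1, 1, 0, 0],
 [1, 0, 0, 0],
 [1, 0, 1, 1],
 [1, 1, 1, 0]]
  V a = (-1, -4, -8, -3)
Solving gives a = (-4, 3, -2, -2).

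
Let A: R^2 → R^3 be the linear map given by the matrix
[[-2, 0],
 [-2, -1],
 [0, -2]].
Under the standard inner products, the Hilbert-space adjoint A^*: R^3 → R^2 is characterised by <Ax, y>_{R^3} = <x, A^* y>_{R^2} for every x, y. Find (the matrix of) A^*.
A^* = A^T =
[[-2, -2, 0],
 [0, -1, -2]]

For real matrices with standard dot products, the defining identity <Ax, y> = <x, A^* y> gives (Ax)^T y = x^T (A^*) y, i.e. x^T A^T y = x^T (A^*) y. Since this holds for all x, y, we must have A^* = A^T. Therefore
A^* =
[[-2, -2, 0],
 [0, -1, -2]].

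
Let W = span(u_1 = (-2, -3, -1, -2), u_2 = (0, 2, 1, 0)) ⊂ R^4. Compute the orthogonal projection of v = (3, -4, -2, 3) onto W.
proj_W(v) = (120/41, -152/41, -106/41, 120/41)

Set up U = [u_1 | ... | u_2] ∈ R^(4×2). The projector onto W = col(U) is P = U (U^T U)^(-1) U^T.
Compute U^T U =
  [18, -7]
  [-7, 5],
and U^T v = (2, -10).
Solve U^T U · c = U^T v for the coefficients: c = (-60/41, -166/41). The projection is proj_W(v) = U c.
Check: (v - proj_W(v)) · u_1 = 0  (should be 0).
Check: (v - proj_W(v)) · u_2 = 0  (should be 0).
Result: proj_W(v) = (120/41, -152/41, -106/41, 120/41).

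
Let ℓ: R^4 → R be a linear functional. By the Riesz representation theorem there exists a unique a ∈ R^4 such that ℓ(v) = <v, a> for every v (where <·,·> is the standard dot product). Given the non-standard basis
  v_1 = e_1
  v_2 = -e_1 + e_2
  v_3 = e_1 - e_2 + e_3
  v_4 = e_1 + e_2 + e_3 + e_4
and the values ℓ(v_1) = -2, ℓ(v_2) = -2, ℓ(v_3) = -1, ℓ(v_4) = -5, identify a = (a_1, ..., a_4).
a = (-2, -4, -3, 4)

Write a = (a_1, ..., a_4) in the standard basis. For each basis vector v_i, ℓ(v_i) = <v_i, a> is a linear equation in the a_j's. Collect the n equations into a matrix system V a = ℓ, where row i of V is v_i (expressed in the standard basis). Since V is invertible (lower-triangular with 1s on the diagonal, up to permutation), solve by back-substitution:
  V =
[[1, 0, 0, 0],
 [-1, 1, 0, 0],
 [1, -1, 1, 0],
 [1, 1, 1, 1]]
  V a = (-2, -2, -1, -5)
Solving gives a = (-2, -4, -3, 4).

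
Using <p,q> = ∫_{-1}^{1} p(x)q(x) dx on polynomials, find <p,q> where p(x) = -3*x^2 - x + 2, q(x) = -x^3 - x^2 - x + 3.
<p,q> = 104/15

Expand the product: p(x)·q(x) = 3*x^5 + 4*x^4 + 2*x^3 - 10*x^2 - 5*x + 6.
∫_{-1}^{1} of each monomial x^k gives [2/(k+1) if k even, 0 if k odd]. Integrating term-by-term (or equivalently evaluating the antiderivative F(x) = x^6/2 + 4*x^5/5 + x^4/2 - 10*x^3/3 - 5*x^2/2 + 6*x at the endpoints):
  F(1) − F(−1) = 59/30 − (-149/30) = 104/15.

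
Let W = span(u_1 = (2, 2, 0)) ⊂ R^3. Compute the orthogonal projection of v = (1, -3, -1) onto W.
proj_W(v) = (-1, -1, 0)

Set up U = [u_1 | ... | u_1] ∈ R^(3×1). The projector onto W = col(U) is P = U (U^T U)^(-1) U^T.
Compute U^T U =
  [8],
and U^T v = (-4).
Solve U^T U · c = U^T v for the coefficients: c = (-1/2). The projection is proj_W(v) = U c.
Check: (v - proj_W(v)) · u_1 = 0  (should be 0).
Result: proj_W(v) = (-1, -1, 0).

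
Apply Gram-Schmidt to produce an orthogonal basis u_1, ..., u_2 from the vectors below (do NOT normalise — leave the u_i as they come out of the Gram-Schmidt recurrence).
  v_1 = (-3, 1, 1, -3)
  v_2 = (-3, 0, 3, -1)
Orthogonal basis:
  u_1 = (-3, 1, 1, -3)
  u_2 = (-3/4, -3/4, 9/4, 5/4)

Apply the Gram-Schmidt recurrence
  u_1 = v_1
  u_i = v_i − Σ_{j<i} ((v_i · u_j) / (u_j · u_j)) · u_j.

Step by step this gives:
  u_1 = (-3, 1, 1, -3)
  u_2 = (-3/4, -3/4, 9/4, 5/4)

Orthogonality check:
  u_2 · u_1 = 0 (should be 0)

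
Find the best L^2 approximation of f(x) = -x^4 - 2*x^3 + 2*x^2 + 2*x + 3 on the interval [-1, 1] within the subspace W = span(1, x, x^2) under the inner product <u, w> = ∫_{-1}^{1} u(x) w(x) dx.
g(x) = 8*x^2/7 + 4*x/5 + 108/35

The best approximation g ∈ W is the orthogonal projection of f onto W. Writing g = a_0 + a_1 x + a_2 x^2, the coefficients solve the normal equations G · a = b where
  G_{ij} = <φ_i, φ_j> and b_i = <f, φ_i>, with φ_0 = 1, φ_1 = x, φ_2 = x^2.
G =
  [2, 0, 2/3]
  [0, 2/3, 0]
  [2/3, 0, 2/5],
b = (104/15, 8/15, 88/35).
Solving gives a_0 = 108/35, a_1 = 4/5, a_2 = 8/7, so
  g(x) = 8*x^2/7 + 4*x/5 + 108/35.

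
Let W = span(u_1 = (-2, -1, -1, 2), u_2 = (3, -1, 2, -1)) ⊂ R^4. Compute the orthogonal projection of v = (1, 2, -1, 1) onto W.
proj_W(v) = (-7/23, 62/69, -25/69, -37/69)

Set up U = [u_1 | ... | u_2] ∈ R^(4×2). The projector onto W = col(U) is P = U (U^T U)^(-1) U^T.
Compute U^T U =
  [10, -9]
  [-9, 15],
and U^T v = (-1, -2).
Solve U^T U · c = U^T v for the coefficients: c = (-11/23, -29/69). The projection is proj_W(v) = U c.
Check: (v - proj_W(v)) · u_1 = 0  (should be 0).
Check: (v - proj_W(v)) · u_2 = 0  (should be 0).
Result: proj_W(v) = (-7/23, 62/69, -25/69, -37/69).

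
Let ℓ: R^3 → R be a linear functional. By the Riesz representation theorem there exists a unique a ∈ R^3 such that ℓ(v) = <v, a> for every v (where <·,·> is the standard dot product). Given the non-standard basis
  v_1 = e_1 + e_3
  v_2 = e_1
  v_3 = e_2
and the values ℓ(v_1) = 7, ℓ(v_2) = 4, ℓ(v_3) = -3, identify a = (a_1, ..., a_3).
a = (4, -3, 3)

Write a = (a_1, ..., a_3) in the standard basis. For each basis vector v_i, ℓ(v_i) = <v_i, a> is a linear equation in the a_j's. Collect the n equations into a matrix system V a = ℓ, where row i of V is v_i (expressed in the standard basis). Since V is invertible (lower-triangular with 1s on the diagonal, up to permutation), solve by back-substitution:
  V =
[[1, 0, 1],
 [1, 0, 0],
 [0, 1, 0]]
  V a = (7, 4, -3)
Solving gives a = (4, -3, 3).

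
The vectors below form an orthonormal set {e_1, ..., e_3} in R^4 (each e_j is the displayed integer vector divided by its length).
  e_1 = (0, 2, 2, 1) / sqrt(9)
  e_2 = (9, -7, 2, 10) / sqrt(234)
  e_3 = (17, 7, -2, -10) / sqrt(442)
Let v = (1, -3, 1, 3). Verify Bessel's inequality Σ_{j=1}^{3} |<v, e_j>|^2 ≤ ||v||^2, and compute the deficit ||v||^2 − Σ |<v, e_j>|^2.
Σ |<v, e_j>|^2 = 331/17; ||v||^2 = 20; deficit = 9/17

Write each e_j = u_j / sqrt(<u_j, u_j>) where u_j is the displayed integer vector. Then <v, e_j> = <v, u_j> / sqrt(<u_j, u_j>), so |<v, e_j>|^2 = <v, u_j>^2 / <u_j, u_j>.
Coefficients: <v, e_1> = -1/sqrt(9), <v, e_2> = 62/sqrt(234), <v, e_3> = -36/sqrt(442).
Square and sum: Σ |<v, e_j>|^2 = 331/17.
Compute ||v||^2 = v·v = 20.
Deficit = 20 − 331/17 = 9/17 ≥ 0, confirming Bessel's inequality. (The deficit equals ||v − Σ <v,e_j> e_j||^2, the squared distance from v to span{e_j}.)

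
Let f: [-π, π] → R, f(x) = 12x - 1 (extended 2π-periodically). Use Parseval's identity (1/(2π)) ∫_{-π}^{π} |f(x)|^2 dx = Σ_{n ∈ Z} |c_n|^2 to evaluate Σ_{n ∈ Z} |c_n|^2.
Σ |c_n|^2 = 48π^2 + 1

Expand and integrate term by term over [-π, π]:
  ∫ (12x)^2 dx = 144·(2π^3/3); ∫ 2·12·(-1)·x dx = 0 (odd integrand); ∫ (-1)^2 dx = 1·2π.
So (1/(2π)) ∫_{-π}^{π} (12x - 1)^2 dx = 144π^2/3 + 1 = 48π^2 + 1.
Parseval ⇒ Σ |c_n|^2 = 48π^2 + 1.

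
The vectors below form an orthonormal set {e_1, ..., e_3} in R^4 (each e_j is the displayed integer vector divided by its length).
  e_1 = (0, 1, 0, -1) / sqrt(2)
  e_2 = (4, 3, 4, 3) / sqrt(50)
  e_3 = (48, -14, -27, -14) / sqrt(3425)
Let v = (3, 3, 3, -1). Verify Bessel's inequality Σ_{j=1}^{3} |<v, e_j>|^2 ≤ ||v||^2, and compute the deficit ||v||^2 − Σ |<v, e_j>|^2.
Σ |<v, e_j>|^2 = 3611/137; ||v||^2 = 28; deficit = 225/137

Write each e_j = u_j / sqrt(<u_j, u_j>) where u_j is the displayed integer vector. Then <v, e_j> = <v, u_j> / sqrt(<u_j, u_j>), so |<v, e_j>|^2 = <v, u_j>^2 / <u_j, u_j>.
Coefficients: <v, e_1> = 4/sqrt(2), <v, e_2> = 30/sqrt(50), <v, e_3> = 35/sqrt(3425).
Square and sum: Σ |<v, e_j>|^2 = 3611/137.
Compute ||v||^2 = v·v = 28.
Deficit = 28 − 3611/137 = 225/137 ≥ 0, confirming Bessel's inequality. (The deficit equals ||v − Σ <v,e_j> e_j||^2, the squared distance from v to span{e_j}.)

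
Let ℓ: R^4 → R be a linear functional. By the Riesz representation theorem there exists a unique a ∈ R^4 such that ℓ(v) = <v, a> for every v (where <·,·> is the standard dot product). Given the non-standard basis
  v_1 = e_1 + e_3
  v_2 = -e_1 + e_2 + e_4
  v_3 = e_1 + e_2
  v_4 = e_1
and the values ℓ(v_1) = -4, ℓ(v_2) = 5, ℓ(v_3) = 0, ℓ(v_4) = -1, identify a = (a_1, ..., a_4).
a = (-1, 1, -3, 3)

Write a = (a_1, ..., a_4) in the standard basis. For each basis vector v_i, ℓ(v_i) = <v_i, a> is a linear equation in the a_j's. Collect the n equations into a matrix system V a = ℓ, where row i of V is v_i (expressed in the standard basis). Since V is invertible (lower-triangular with 1s on the diagonal, up to permutation), solve by back-substitution:
  V =
[[1, 0, 1, 0],
 [-1, 1, 0, 1],
 [1, 1, 0, 0],
 [1, 0, 0, 0]]
  V a = (-4, 5, 0, -1)
Solving gives a = (-1, 1, -3, 3).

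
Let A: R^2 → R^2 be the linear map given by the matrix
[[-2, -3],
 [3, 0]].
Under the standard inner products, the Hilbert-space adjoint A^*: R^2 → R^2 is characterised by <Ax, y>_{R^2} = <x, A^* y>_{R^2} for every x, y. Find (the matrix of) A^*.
A^* = A^T =
[[-2, 3],
 [-3, 0]]

For real matrices with standard dot products, the defining identity <Ax, y> = <x, A^* y> gives (Ax)^T y = x^T (A^*) y, i.e. x^T A^T y = x^T (A^*) y. Since this holds for all x, y, we must have A^* = A^T. Therefore
A^* =
[[-2, 3],
 [-3, 0]].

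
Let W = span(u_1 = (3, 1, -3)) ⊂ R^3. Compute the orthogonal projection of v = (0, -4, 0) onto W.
proj_W(v) = (-12/19, -4/19, 12/19)

Set up U = [u_1 | ... | u_1] ∈ R^(3×1). The projector onto W = col(U) is P = U (U^T U)^(-1) U^T.
Compute U^T U =
  [19],
and U^T v = (-4).
Solve U^T U · c = U^T v for the coefficients: c = (-4/19). The projection is proj_W(v) = U c.
Check: (v - proj_W(v)) · u_1 = 0  (should be 0).
Result: proj_W(v) = (-12/19, -4/19, 12/19).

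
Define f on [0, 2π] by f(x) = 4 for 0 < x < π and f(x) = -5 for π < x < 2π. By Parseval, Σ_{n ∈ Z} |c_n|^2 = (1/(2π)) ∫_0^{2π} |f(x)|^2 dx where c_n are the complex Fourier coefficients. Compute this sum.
Σ |c_n|^2 = 41/2

Parseval equates the L^2 energy of f (normalised by 1/(2π)) with the ℓ^2 sum of its Fourier coefficients: (1/(2π)) ∫_0^{2π} |f|^2 = Σ |c_n|^2.
Compute the left side: (1/(2π)) [∫_0^π 4^2 dx + ∫_π^{2π} (-5)^2 dx] = (1/(2π)) · (16π + 25π) = (16 + 25)/2 = 41/2.
So Σ_{n ∈ Z} |c_n|^2 = 41/2.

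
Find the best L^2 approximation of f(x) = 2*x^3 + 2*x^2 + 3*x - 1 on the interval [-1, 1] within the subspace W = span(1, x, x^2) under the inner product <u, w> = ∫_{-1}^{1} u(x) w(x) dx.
g(x) = 2*x^2 + 21*x/5 - 1

The best approximation g ∈ W is the orthogonal projection of f onto W. Writing g = a_0 + a_1 x + a_2 x^2, the coefficients solve the normal equations G · a = b where
  G_{ij} = <φ_i, φ_j> and b_i = <f, φ_i>, with φ_0 = 1, φ_1 = x, φ_2 = x^2.
G =
  [2, 0, 2/3]
  [0, 2/3, 0]
  [2/3, 0, 2/5],
b = (-2/3, 14/5, 2/15).
Solving gives a_0 = -1, a_1 = 21/5, a_2 = 2, so
  g(x) = 2*x^2 + 21*x/5 - 1.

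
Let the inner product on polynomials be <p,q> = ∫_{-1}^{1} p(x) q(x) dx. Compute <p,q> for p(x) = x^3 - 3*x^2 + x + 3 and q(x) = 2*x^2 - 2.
<p,q> = -32/5

Expand the product: p(x)·q(x) = 2*x^5 - 6*x^4 + 12*x^2 - 2*x - 6.
∫_{-1}^{1} of each monomial x^k gives [2/(k+1) if k even, 0 if k odd]. Integrating term-by-term (or equivalently evaluating the antiderivative F(x) = x^6/3 - 6*x^5/5 + 4*x^3 - x^2 - 6*x at the endpoints):
  F(1) − F(−1) = -58/15 − (38/15) = -32/5.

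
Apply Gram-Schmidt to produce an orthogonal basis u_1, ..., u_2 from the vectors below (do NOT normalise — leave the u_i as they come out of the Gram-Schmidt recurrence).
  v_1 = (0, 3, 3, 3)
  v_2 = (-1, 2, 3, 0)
Orthogonal basis:
  u_1 = (0, 3, 3, 3)
  u_2 = (-1, 1/3, 4/3, -5/3)

Apply the Gram-Schmidt recurrence
  u_1 = v_1
  u_i = v_i − Σ_{j<i} ((v_i · u_j) / (u_j · u_j)) · u_j.

Step by step this gives:
  u_1 = (0, 3, 3, 3)
  u_2 = (-1, 1/3, 4/3, -5/3)

Orthogonality check:
  u_2 · u_1 = 0 (should be 0)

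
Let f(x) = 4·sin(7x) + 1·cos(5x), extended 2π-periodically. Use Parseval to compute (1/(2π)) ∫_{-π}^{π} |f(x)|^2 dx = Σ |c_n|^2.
Σ |c_n|^2 = 17/2

Expand |f|^2 and use orthogonality of {sin(nx), cos(mx)} on [-π, π]:
  ∫_{-π}^{π} sin(nx)^2 dx = π, ∫ cos(mx)^2 dx = π, and cross terms integrate to 0.
So ∫_{-π}^{π} f(x)^2 dx = 4^2 · π + 1^2 · π = (16 + 1)π.
Divide by 2π: (16 + 1)/2 = 17/2.
By Parseval, this equals Σ |c_n|^2.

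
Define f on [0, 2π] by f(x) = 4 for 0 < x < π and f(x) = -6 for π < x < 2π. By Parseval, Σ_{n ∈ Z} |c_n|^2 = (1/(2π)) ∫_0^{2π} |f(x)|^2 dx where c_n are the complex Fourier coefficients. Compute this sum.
Σ |c_n|^2 = 26

Parseval equates the L^2 energy of f (normalised by 1/(2π)) with the ℓ^2 sum of its Fourier coefficients: (1/(2π)) ∫_0^{2π} |f|^2 = Σ |c_n|^2.
Compute the left side: (1/(2π)) [∫_0^π 4^2 dx + ∫_π^{2π} (-6)^2 dx] = (1/(2π)) · (16π + 36π) = (16 + 36)/2 = 26.
So Σ_{n ∈ Z} |c_n|^2 = 26.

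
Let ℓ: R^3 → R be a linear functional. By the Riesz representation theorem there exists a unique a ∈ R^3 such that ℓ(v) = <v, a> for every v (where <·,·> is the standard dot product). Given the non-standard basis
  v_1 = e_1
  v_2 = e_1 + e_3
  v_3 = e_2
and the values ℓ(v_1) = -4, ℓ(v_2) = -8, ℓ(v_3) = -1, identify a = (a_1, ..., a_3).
a = (-4, -1, -4)

Write a = (a_1, ..., a_3) in the standard basis. For each basis vector v_i, ℓ(v_i) = <v_i, a> is a linear equation in the a_j's. Collect the n equations into a matrix system V a = ℓ, where row i of V is v_i (expressed in the standard basis). Since V is invertible (lower-triangular with 1s on the diagonal, up to permutation), solve by back-substitution:
  V =
[[1, 0, 0],
 [1, 0, 1],
 [0, 1, 0]]
  V a = (-4, -8, -1)
Solving gives a = (-4, -1, -4).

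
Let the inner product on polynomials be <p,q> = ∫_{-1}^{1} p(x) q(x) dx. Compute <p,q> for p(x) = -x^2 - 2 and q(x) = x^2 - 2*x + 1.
<p,q> = -32/5

Expand the product: p(x)·q(x) = -x^4 + 2*x^3 - 3*x^2 + 4*x - 2.
∫_{-1}^{1} of each monomial x^k gives [2/(k+1) if k even, 0 if k odd]. Integrating term-by-term (or equivalently evaluating the antiderivative F(x) = -x^5/5 + x^4/2 - x^3 + 2*x^2 - 2*x at the endpoints):
  F(1) − F(−1) = -7/10 − (57/10) = -32/5.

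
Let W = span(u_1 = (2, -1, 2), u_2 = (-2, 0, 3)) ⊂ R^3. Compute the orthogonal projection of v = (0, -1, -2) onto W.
proj_W(v) = (42/113, 27/113, -198/113)

Set up U = [u_1 | ... | u_2] ∈ R^(3×2). The projector onto W = col(U) is P = U (U^T U)^(-1) U^T.
Compute U^T U =
  [9, 2]
  [2, 13],
and U^T v = (-3, -6).
Solve U^T U · c = U^T v for the coefficients: c = (-27/113, -48/113). The projection is proj_W(v) = U c.
Check: (v - proj_W(v)) · u_1 = 0  (should be 0).
Check: (v - proj_W(v)) · u_2 = 0  (should be 0).
Result: proj_W(v) = (42/113, 27/113, -198/113).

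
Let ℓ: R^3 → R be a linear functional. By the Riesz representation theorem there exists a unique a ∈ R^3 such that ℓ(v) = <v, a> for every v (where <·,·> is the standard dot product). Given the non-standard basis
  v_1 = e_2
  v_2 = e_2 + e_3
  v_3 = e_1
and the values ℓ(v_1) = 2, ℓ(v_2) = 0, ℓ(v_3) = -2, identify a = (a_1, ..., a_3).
a = (-2, 2, -2)

Write a = (a_1, ..., a_3) in the standard basis. For each basis vector v_i, ℓ(v_i) = <v_i, a> is a linear equation in the a_j's. Collect the n equations into a matrix system V a = ℓ, where row i of V is v_i (expressed in the standard basis). Since V is invertible (lower-triangular with 1s on the diagonal, up to permutation), solve by back-substitution:
  V =
[[0, 1, 0],
 [0, 1, 1],
 [1, 0, 0]]
  V a = (2, 0, -2)
Solving gives a = (-2, 2, -2).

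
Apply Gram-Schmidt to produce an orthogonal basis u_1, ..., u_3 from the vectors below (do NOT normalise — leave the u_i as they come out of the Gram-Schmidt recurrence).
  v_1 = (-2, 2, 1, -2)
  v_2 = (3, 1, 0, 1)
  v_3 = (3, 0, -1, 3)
Orthogonal basis:
  u_1 = (-2, 2, 1, -2)
  u_2 = (27/13, 25/13, 6/13, 1/13)
  u_3 = (-55/107, 64/107, -36/107, 101/107)

Apply the Gram-Schmidt recurrence
  u_1 = v_1
  u_i = v_i − Σ_{j<i} ((v_i · u_j) / (u_j · u_j)) · u_j.

Step by step this gives:
  u_1 = (-2, 2, 1, -2)
  u_2 = (27/13, 25/13, 6/13, 1/13)
  u_3 = (-55/107, 64/107, -36/107, 101/107)

Orthogonality check:
  u_2 · u_1 = 0 (should be 0)
  u_3 · u_1 = 0 (should be 0)
  u_3 · u_2 = 0 (should be 0)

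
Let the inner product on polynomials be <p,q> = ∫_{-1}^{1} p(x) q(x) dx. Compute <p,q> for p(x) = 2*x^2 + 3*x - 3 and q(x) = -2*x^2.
<p,q> = 12/5

Expand the product: p(x)·q(x) = -4*x^4 - 6*x^3 + 6*x^2.
∫_{-1}^{1} of each monomial x^k gives [2/(k+1) if k even, 0 if k odd]. Integrating term-by-term (or equivalently evaluating the antiderivative F(x) = -4*x^5/5 - 3*x^4/2 + 2*x^3 at the endpoints):
  F(1) − F(−1) = -3/10 − (-27/10) = 12/5.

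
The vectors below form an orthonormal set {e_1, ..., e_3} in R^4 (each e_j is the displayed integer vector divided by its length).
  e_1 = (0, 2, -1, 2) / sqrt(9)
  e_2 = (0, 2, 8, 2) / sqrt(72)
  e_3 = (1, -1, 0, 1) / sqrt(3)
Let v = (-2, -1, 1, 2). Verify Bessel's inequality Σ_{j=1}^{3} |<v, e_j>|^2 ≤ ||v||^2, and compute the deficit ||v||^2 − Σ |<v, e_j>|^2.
Σ |<v, e_j>|^2 = 11/6; ||v||^2 = 10; deficit = 49/6

Write each e_j = u_j / sqrt(<u_j, u_j>) where u_j is the displayed integer vector. Then <v, e_j> = <v, u_j> / sqrt(<u_j, u_j>), so |<v, e_j>|^2 = <v, u_j>^2 / <u_j, u_j>.
Coefficients: <v, e_1> = 1/sqrt(9), <v, e_2> = 10/sqrt(72), <v, e_3> = 1/sqrt(3).
Square and sum: Σ |<v, e_j>|^2 = 11/6.
Compute ||v||^2 = v·v = 10.
Deficit = 10 − 11/6 = 49/6 ≥ 0, confirming Bessel's inequality. (The deficit equals ||v − Σ <v,e_j> e_j||^2, the squared distance from v to span{e_j}.)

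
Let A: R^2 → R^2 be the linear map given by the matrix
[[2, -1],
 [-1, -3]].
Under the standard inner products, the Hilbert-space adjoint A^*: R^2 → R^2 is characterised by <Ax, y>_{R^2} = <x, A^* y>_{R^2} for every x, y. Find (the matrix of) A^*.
A^* = A^T =
[[2, -1],
 [-1, -3]]

For real matrices with standard dot products, the defining identity <Ax, y> = <x, A^* y> gives (Ax)^T y = x^T (A^*) y, i.e. x^T A^T y = x^T (A^*) y. Since this holds for all x, y, we must have A^* = A^T. Therefore
A^* =
[[2, -1],
 [-1, -3]].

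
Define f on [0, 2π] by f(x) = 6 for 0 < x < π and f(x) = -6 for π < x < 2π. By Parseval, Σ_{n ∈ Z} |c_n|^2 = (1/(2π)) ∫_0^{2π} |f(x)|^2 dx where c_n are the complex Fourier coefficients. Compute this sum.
Σ |c_n|^2 = 36

Parseval equates the L^2 energy of f (normalised by 1/(2π)) with the ℓ^2 sum of its Fourier coefficients: (1/(2π)) ∫_0^{2π} |f|^2 = Σ |c_n|^2.
Compute the left side: (1/(2π)) [∫_0^π 6^2 dx + ∫_π^{2π} (-6)^2 dx] = (1/(2π)) · (36π + 36π) = (36 + 36)/2 = 36.
So Σ_{n ∈ Z} |c_n|^2 = 36.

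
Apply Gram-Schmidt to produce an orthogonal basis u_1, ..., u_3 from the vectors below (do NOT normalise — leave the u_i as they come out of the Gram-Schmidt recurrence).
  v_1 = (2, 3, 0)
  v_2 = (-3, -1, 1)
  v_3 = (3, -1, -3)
Orthogonal basis:
  u_1 = (2, 3, 0)
  u_2 = (-21/13, 14/13, 1)
  u_3 = (-15/31, 10/31, -35/31)

Apply the Gram-Schmidt recurrence
  u_1 = v_1
  u_i = v_i − Σ_{j<i} ((v_i · u_j) / (u_j · u_j)) · u_j.

Step by step this gives:
  u_1 = (2, 3, 0)
  u_2 = (-21/13, 14/13, 1)
  u_3 = (-15/31, 10/31, -35/31)

Orthogonality check:
  u_2 · u_1 = 0 (should be 0)
  u_3 · u_1 = 0 (should be 0)
  u_3 · u_2 = 0 (should be 0)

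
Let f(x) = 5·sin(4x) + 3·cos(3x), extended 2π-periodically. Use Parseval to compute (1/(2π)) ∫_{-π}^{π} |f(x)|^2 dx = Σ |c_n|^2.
Σ |c_n|^2 = 17

Expand |f|^2 and use orthogonality of {sin(nx), cos(mx)} on [-π, π]:
  ∫_{-π}^{π} sin(nx)^2 dx = π, ∫ cos(mx)^2 dx = π, and cross terms integrate to 0.
So ∫_{-π}^{π} f(x)^2 dx = 5^2 · π + 3^2 · π = (25 + 9)π.
Divide by 2π: (25 + 9)/2 = 17.
By Parseval, this equals Σ |c_n|^2.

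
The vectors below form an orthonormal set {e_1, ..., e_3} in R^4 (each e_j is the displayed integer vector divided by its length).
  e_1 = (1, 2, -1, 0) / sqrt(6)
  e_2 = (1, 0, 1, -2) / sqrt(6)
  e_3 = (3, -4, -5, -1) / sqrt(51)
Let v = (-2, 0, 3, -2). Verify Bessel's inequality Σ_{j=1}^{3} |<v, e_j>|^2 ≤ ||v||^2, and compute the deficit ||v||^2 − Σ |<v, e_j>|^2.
Σ |<v, e_j>|^2 = 262/17; ||v||^2 = 17; deficit = 27/17

Write each e_j = u_j / sqrt(<u_j, u_j>) where u_j is the displayed integer vector. Then <v, e_j> = <v, u_j> / sqrt(<u_j, u_j>), so |<v, e_j>|^2 = <v, u_j>^2 / <u_j, u_j>.
Coefficients: <v, e_1> = -5/sqrt(6), <v, e_2> = 5/sqrt(6), <v, e_3> = -19/sqrt(51).
Square and sum: Σ |<v, e_j>|^2 = 262/17.
Compute ||v||^2 = v·v = 17.
Deficit = 17 − 262/17 = 27/17 ≥ 0, confirming Bessel's inequality. (The deficit equals ||v − Σ <v,e_j> e_j||^2, the squared distance from v to span{e_j}.)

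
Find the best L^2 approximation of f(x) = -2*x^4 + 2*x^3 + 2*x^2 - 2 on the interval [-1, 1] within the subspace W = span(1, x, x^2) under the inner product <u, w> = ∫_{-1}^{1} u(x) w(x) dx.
g(x) = 2*x^2/7 + 6*x/5 - 64/35

The best approximation g ∈ W is the orthogonal projection of f onto W. Writing g = a_0 + a_1 x + a_2 x^2, the coefficients solve the normal equations G · a = b where
  G_{ij} = <φ_i, φ_j> and b_i = <f, φ_i>, with φ_0 = 1, φ_1 = x, φ_2 = x^2.
G =
  [2, 0, 2/3]
  [0, 2/3, 0]
  [2/3, 0, 2/5],
b = (-52/15, 4/5, -116/105).
Solving gives a_0 = -64/35, a_1 = 6/5, a_2 = 2/7, so
  g(x) = 2*x^2/7 + 6*x/5 - 64/35.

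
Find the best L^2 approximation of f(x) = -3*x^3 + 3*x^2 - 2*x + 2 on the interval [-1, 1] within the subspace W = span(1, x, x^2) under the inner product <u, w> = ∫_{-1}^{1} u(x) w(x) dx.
g(x) = 3*x^2 - 19*x/5 + 2

The best approximation g ∈ W is the orthogonal projection of f onto W. Writing g = a_0 + a_1 x + a_2 x^2, the coefficients solve the normal equations G · a = b where
  G_{ij} = <φ_i, φ_j> and b_i = <f, φ_i>, with φ_0 = 1, φ_1 = x, φ_2 = x^2.
G =
  [2, 0, 2/3]
  [0, 2/3, 0]
  [2/3, 0, 2/5],
b = (6, -38/15, 38/15).
Solving gives a_0 = 2, a_1 = -19/5, a_2 = 3, so
  g(x) = 3*x^2 - 19*x/5 + 2.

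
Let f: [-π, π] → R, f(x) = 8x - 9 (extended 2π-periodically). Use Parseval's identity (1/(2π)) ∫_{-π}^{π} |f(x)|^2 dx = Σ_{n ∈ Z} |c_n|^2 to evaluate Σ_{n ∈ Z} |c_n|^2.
Σ |c_n|^2 = 64π^2/3 + 81

Expand and integrate term by term over [-π, π]:
  ∫ (8x)^2 dx = 64·(2π^3/3); ∫ 2·8·(-9)·x dx = 0 (odd integrand); ∫ (-9)^2 dx = 81·2π.
So (1/(2π)) ∫_{-π}^{π} (8x - 9)^2 dx = 64π^2/3 + 81 = 64π^2/3 + 81.
Parseval ⇒ Σ |c_n|^2 = 64π^2/3 + 81.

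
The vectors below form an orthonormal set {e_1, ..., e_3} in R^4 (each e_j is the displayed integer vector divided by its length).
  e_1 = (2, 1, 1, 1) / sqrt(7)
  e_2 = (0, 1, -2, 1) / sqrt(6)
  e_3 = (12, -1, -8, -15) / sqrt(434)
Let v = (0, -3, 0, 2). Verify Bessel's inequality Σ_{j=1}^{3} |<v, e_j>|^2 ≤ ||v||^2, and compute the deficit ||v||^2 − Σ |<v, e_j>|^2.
Σ |<v, e_j>|^2 = 185/93; ||v||^2 = 13; deficit = 1024/93

Write each e_j = u_j / sqrt(<u_j, u_j>) where u_j is the displayed integer vector. Then <v, e_j> = <v, u_j> / sqrt(<u_j, u_j>), so |<v, e_j>|^2 = <v, u_j>^2 / <u_j, u_j>.
Coefficients: <v, e_1> = -1/sqrt(7), <v, e_2> = -1/sqrt(6), <v, e_3> = -27/sqrt(434).
Square and sum: Σ |<v, e_j>|^2 = 185/93.
Compute ||v||^2 = v·v = 13.
Deficit = 13 − 185/93 = 1024/93 ≥ 0, confirming Bessel's inequality. (The deficit equals ||v − Σ <v,e_j> e_j||^2, the squared distance from v to span{e_j}.)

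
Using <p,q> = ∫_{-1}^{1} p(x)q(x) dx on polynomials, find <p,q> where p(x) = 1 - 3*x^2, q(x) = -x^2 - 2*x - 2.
<p,q> = 8/15

Expand the product: p(x)·q(x) = 3*x^4 + 6*x^3 + 5*x^2 - 2*x - 2.
∫_{-1}^{1} of each monomial x^k gives [2/(k+1) if k even, 0 if k odd]. Integrating term-by-term (or equivalently evaluating the antiderivative F(x) = 3*x^5/5 + 3*x^4/2 + 5*x^3/3 - x^2 - 2*x at the endpoints):
  F(1) − F(−1) = 23/30 − (7/30) = 8/15.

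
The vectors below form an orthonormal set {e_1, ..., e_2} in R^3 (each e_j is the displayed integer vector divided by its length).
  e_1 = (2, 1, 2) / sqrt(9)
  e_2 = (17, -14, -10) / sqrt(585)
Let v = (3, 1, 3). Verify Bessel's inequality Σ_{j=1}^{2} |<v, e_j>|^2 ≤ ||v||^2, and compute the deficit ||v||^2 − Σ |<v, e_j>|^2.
Σ |<v, e_j>|^2 = 1226/65; ||v||^2 = 19; deficit = 9/65

Write each e_j = u_j / sqrt(<u_j, u_j>) where u_j is the displayed integer vector. Then <v, e_j> = <v, u_j> / sqrt(<u_j, u_j>), so |<v, e_j>|^2 = <v, u_j>^2 / <u_j, u_j>.
Coefficients: <v, e_1> = 13/sqrt(9), <v, e_2> = 7/sqrt(585).
Square and sum: Σ |<v, e_j>|^2 = 1226/65.
Compute ||v||^2 = v·v = 19.
Deficit = 19 − 1226/65 = 9/65 ≥ 0, confirming Bessel's inequality. (The deficit equals ||v − Σ <v,e_j> e_j||^2, the squared distance from v to span{e_j}.)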